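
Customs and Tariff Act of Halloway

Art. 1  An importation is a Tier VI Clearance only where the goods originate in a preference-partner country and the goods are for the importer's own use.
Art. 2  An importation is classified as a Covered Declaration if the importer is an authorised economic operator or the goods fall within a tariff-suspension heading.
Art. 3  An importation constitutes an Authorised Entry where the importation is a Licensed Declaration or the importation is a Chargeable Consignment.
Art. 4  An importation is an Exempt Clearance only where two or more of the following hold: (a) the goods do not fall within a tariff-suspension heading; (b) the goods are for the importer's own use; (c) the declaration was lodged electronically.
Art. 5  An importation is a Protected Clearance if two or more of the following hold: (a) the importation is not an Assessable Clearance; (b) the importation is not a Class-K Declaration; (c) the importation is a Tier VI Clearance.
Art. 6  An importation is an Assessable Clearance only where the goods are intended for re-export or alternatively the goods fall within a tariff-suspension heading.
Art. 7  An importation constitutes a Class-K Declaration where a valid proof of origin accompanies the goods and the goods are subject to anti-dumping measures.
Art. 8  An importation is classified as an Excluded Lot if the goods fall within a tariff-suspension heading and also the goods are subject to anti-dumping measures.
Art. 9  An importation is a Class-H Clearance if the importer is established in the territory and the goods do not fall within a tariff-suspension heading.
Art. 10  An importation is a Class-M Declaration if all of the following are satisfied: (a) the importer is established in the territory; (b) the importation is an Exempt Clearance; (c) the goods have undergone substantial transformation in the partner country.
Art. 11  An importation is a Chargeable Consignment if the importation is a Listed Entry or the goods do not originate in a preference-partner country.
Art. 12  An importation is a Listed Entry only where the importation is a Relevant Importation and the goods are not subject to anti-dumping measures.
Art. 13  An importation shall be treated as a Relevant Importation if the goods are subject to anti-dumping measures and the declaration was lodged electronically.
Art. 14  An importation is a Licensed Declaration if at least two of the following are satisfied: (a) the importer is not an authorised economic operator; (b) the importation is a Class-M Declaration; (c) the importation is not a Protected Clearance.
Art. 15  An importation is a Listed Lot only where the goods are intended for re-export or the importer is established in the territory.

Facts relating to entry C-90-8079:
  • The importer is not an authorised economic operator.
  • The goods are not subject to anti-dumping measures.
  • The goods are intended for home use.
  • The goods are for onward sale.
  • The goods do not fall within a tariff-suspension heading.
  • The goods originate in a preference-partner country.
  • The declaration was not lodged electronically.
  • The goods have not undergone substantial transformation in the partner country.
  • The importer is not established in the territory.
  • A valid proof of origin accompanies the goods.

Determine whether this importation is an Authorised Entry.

No

article 4 — Exempt Clearance: the goods do not fall within a tariff-suspension heading? yes; the goods are for the importer's own use? no; the declaration was lodged electronically? no — 1 of 3 hold (need ≥2) → not satisfied.
article 10 — Class-M Declaration: [the importer is established in the territory? no] AND [Exempt Clearance (article 4)? no] AND [the goods have undergone substantial transformation in the partner country? no] → not satisfied.
article 6 — Assessable Clearance: [the goods are intended for re-export? no] OR [the goods fall within a tariff-suspension heading? no] → not satisfied.
article 7 — Class-K Declaration: [a valid proof of origin accompanies the goods? yes] AND [the goods are subject to anti-dumping measures? no] → not satisfied.
article 1 — Tier VI Clearance: [the goods originate in a preference-partner country? yes] AND [the goods are for the importer's own use? no] → not satisfied.
article 5 — Protected Clearance: not an Assessable Clearance (article 6)? yes; not a Class-K Declaration (article 7)? yes; Tier VI Clearance (article 1)? no — 2 of 3 hold (need ≥2) → satisfied.
article 14 — Licensed Declaration: the importer is not an authorised economic operator? yes; Class-M Declaration (article 10)? no; not a Protected Clearance (article 5)? no — 1 of 3 hold (need ≥2) → not satisfied.
article 13 — Relevant Importation: [the goods are subject to anti-dumping measures? no] AND [the declaration was lodged electronically? no] → not satisfied.
article 12 — Listed Entry: [Relevant Importation (article 13)? no] AND [the goods are not subject to anti-dumping measures? yes] → not satisfied.
article 11 — Chargeable Consignment: [Listed Entry (article 12)? no] OR [the goods do not originate in a preference-partner country? no] → not satisfied.
article 3 — Authorised Entry: [Licensed Declaration (article 14)? no] OR [Chargeable Consignment (article 11)? no] → not satisfied.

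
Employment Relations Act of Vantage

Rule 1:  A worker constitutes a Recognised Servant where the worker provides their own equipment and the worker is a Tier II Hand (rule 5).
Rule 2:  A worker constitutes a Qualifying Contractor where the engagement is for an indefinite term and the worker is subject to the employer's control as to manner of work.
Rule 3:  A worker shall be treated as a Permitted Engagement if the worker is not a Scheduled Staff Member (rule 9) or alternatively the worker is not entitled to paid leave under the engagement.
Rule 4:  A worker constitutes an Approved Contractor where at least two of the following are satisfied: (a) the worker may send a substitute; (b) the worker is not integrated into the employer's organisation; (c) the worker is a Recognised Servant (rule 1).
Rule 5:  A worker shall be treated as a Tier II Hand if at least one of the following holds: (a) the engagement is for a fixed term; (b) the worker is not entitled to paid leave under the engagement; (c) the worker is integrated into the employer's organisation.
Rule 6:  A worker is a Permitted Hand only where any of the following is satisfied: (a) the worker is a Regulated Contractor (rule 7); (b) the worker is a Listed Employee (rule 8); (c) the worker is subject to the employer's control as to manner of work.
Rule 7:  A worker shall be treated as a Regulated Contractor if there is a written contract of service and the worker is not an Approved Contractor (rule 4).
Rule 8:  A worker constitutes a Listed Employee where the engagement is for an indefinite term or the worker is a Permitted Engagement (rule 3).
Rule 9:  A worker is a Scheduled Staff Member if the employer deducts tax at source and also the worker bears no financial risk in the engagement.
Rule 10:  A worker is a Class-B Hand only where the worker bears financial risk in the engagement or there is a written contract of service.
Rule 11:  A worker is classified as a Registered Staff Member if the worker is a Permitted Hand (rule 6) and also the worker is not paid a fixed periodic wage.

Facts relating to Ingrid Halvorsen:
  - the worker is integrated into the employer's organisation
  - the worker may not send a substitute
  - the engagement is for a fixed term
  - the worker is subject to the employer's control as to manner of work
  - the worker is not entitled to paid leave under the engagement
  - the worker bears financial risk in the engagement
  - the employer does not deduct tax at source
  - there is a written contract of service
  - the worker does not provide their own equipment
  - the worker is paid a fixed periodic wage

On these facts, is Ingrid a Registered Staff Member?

No

rule 5 — Tier II Hand: [the engagement is for a fixed term? yes] OR [the worker is not entitled to paid leave under the engagement? yes] OR [the worker is integrated into the employer's organisation? yes] → satisfied.
rule 1 — Recognised Servant: [the worker provides their own equipment? no] AND [Tier II Hand (rule 5)? yes] → not satisfied.
rule 4 — Approved Contractor: the worker may send a substitute? no; the worker is not integrated into the employer's organisation? no; Recognised Servant (rule 1)? no — 0 of 3 hold (need ≥2) → not satisfied.
rule 7 — Regulated Contractor: [there is a written contract of service? yes] AND [not an Approved Contractor (rule 4)? yes] → satisfied.
rule 9 — Scheduled Staff Member: [the employer deducts tax at source? no] AND [the worker bears no financial risk in the engagement? no] → not satisfied.
rule 3 — Permitted Engagement: [not a Scheduled Staff Member (rule 9)? yes] OR [the worker is not entitled to paid leave under the engagement? yes] → satisfied.
rule 8 — Listed Employee: [the engagement is for an indefinite term? no] OR [Permitted Engagement (rule 3)? yes] → satisfied.
rule 6 — Permitted Hand: [Regulated Contractor (rule 7)? yes] OR [Listed Employee (rule 8)? yes] OR [the worker is subject to the employer's control as to manner of work? yes] → satisfied.
rule 11 — Registered Staff Member: [Permitted Hand (rule 6)? yes] AND [the worker is not paid a fixed periodic wage? no] → not satisfied.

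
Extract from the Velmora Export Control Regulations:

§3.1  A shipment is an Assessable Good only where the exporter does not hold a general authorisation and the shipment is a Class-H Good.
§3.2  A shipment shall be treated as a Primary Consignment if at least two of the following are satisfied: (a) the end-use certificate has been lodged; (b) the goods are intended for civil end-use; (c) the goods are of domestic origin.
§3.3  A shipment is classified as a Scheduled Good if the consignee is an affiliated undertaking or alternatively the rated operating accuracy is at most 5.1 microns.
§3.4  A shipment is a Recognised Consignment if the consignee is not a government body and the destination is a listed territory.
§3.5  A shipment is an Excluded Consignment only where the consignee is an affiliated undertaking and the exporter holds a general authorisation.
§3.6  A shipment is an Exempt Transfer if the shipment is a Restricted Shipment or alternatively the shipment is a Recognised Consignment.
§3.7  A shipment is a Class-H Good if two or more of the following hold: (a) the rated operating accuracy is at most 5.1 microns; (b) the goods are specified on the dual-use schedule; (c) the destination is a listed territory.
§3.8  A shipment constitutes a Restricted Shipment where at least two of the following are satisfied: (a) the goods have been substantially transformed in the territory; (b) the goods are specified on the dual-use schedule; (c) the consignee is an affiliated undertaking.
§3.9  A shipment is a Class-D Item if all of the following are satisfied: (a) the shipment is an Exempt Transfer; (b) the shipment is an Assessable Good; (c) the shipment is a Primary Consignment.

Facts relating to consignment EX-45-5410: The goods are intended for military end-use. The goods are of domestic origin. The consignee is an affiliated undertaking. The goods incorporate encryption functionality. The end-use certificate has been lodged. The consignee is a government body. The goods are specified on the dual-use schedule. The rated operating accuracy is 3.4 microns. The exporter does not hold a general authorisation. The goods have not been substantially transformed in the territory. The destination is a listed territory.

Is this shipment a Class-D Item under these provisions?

Yes

§3.8 — Restricted Shipment: the goods have been substantially transformed in the territory? no; the goods are specified on the dual-use schedule? yes; the consignee is an affiliated undertaking? yes — 2 of 3 hold (need ≥2) → satisfied.
§3.4 — Recognised Consignment: [the consignee is not a government body? no] AND [the destination is a listed territory? yes] → not satisfied.
§3.6 — Exempt Transfer: [Restricted Shipment (§3.8)? yes] OR [Recognised Consignment (§3.4)? no] → satisfied.
§3.7 — Class-H Good: rated operating accuracy: 3.4 microns ≤ 5.1 microns? yes; the goods are specified on the dual-use schedule? yes; the destination is a listed territory? yes — 3 of 3 hold (need ≥2) → satisfied.
§3.1 — Assessable Good: [the exporter does not hold a general authorisation? yes] AND [Class-H Good (§3.7)? yes] → satisfied.
§3.2 — Primary Consignment: the end-use certificate has been lodged? yes; the goods are intended for civil end-use? no; the goods are of domestic origin? yes — 2 of 3 hold (need ≥2) → satisfied.
§3.9 — Class-D Item: [Exempt Transfer (§3.6)? yes] AND [Assessable Good (§3.1)? yes] AND [Primary Consignment (§3.2)? yes] → satisfied.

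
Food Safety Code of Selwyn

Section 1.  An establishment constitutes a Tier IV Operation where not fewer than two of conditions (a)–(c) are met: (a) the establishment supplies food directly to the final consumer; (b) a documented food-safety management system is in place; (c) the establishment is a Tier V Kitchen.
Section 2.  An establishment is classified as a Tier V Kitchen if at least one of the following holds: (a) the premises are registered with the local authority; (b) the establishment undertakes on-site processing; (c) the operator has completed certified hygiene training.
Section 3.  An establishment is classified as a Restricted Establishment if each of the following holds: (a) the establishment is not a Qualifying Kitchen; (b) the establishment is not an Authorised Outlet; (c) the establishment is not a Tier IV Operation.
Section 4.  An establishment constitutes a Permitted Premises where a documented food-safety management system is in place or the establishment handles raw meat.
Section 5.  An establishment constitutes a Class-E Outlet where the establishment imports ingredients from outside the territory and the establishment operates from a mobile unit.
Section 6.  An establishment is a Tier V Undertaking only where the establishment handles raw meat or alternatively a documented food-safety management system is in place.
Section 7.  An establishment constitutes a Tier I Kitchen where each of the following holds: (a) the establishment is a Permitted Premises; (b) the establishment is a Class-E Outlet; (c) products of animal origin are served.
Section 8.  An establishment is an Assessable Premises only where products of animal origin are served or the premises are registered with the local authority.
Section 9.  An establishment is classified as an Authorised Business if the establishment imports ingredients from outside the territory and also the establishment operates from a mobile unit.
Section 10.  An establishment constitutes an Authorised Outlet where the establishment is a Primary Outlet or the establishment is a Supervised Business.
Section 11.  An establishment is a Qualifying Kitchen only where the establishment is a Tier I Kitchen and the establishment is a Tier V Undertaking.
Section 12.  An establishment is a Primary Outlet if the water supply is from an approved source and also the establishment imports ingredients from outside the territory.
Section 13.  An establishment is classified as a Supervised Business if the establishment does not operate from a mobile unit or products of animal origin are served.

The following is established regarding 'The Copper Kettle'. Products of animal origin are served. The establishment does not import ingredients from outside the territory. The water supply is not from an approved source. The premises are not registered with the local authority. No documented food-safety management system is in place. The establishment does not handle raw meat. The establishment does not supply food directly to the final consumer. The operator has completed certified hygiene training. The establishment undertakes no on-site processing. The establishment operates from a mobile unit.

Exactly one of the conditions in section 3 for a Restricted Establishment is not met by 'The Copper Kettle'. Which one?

Authorised Outlet

section 4 — Permitted Premises: [a documented food-safety management system is in place? no] OR [the establishment handles raw meat? no] → not satisfied.
section 5 — Class-E Outlet: [the establishment imports ingredients from outside the territory? no] AND [the establishment operates from a mobile unit? yes] → not satisfied.
section 7 — Tier I Kitchen: [Permitted Premises (section 4)? no] AND [Class-E Outlet (section 5)? no] AND [products of animal origin are served? yes] → not satisfied.
section 6 — Tier V Undertaking: [the establishment handles raw meat? no] OR [a documented food-safety management system is in place? no] → not satisfied.
section 11 — Qualifying Kitchen: [Tier I Kitchen (section 7)? no] AND [Tier V Undertaking (section 6)? no] → not satisfied.
section 12 — Primary Outlet: [the water supply is from an approved source? no] AND [the establishment imports ingredients from outside the territory? no] → not satisfied.
section 13 — Supervised Business: [the establishment does not operate from a mobile unit? no] OR [products of animal origin are served? yes] → satisfied.
section 10 — Authorised Outlet: [Primary Outlet (section 12)? no] OR [Supervised Business (section 13)? yes] → satisfied.
section 2 — Tier V Kitchen: [the premises are registered with the local authority? no] OR [the establishment undertakes on-site processing? no] OR [the operator has completed certified hygiene training? yes] → satisfied.
section 1 — Tier IV Operation: the establishment supplies food directly to the final consumer? no; a documented food-safety management system is in place? no; Tier V Kitchen (section 2)? yes — 1 of 3 hold (need ≥2) → not satisfied.
section 3 — Restricted Establishment: [not a Qualifying Kitchen (section 11)? yes] AND [not an Authorised Outlet (section 10)? no] AND [not a Tier IV Operation (section 1)? yes] → not satisfied.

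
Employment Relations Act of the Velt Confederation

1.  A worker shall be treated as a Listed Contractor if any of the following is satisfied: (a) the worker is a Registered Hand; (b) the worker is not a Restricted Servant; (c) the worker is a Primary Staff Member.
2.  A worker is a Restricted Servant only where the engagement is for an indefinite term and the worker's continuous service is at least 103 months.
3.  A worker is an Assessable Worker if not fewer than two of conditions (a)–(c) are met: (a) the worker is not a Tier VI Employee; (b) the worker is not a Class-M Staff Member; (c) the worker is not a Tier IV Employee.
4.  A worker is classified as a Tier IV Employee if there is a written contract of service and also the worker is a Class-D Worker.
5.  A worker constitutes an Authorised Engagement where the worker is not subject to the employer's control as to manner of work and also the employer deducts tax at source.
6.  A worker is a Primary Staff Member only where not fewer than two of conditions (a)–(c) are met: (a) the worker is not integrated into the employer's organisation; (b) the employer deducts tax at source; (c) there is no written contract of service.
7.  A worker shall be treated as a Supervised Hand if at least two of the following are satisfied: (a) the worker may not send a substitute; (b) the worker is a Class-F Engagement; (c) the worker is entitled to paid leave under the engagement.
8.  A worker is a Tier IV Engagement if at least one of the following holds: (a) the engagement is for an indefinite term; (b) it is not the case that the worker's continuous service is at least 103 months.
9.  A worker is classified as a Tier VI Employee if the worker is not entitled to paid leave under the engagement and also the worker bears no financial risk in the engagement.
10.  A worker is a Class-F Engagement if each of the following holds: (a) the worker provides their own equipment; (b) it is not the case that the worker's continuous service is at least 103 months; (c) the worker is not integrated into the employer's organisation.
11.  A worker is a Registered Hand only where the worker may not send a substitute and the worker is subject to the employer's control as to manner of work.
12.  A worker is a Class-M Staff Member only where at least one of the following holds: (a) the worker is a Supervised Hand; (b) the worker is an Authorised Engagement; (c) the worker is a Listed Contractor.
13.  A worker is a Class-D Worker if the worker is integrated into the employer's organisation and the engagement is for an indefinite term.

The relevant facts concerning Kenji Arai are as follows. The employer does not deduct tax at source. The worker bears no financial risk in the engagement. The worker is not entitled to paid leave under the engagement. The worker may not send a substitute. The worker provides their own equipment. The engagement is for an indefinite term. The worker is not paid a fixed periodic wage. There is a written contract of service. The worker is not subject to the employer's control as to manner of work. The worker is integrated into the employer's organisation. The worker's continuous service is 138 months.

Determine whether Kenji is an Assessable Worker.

No

paragraph 9 — Tier VI Employee: [the worker is not entitled to paid leave under the engagement? yes] AND [the worker bears no financial risk in the engagement? yes] → satisfied.
paragraph 10 — Class-F Engagement: [the worker provides their own equipment? yes] AND [worker's continuous service: 138 months ≥ 103 months? yes, so negated condition no] AND [the worker is not integrated into the employer's organisation? no] → not satisfied.
paragraph 7 — Supervised Hand: the worker may not send a substitute? yes; Class-F Engagement (paragraph 10)? no; the worker is entitled to paid leave under the engagement? no — 1 of 3 hold (need ≥2) → not satisfied.
paragraph 5 — Authorised Engagement: [the worker is not subject to the employer's control as to manner of work? yes] AND [the employer deducts tax at source? no] → not satisfied.
paragraph 11 — Registered Hand: [the worker may not send a substitute? yes] AND [the worker is subject to the employer's control as to manner of work? no] → not satisfied.
paragraph 2 — Restricted Servant: [the engagement is for an indefinite term? yes] AND [worker's continuous service: 138 months ≥ 103 months? yes] → satisfied.
paragraph 6 — Primary Staff Member: the worker is not integrated into the employer's organisation? no; the employer deducts tax at source? no; there is no written contract of service? no — 0 of 3 hold (need ≥2) → not satisfied.
paragraph 1 — Listed Contractor: [Registered Hand (paragraph 11)? no] OR [not a Restricted Servant (paragraph 2)? no] OR [Primary Staff Member (paragraph 6)? no] → not satisfied.
paragraph 12 — Class-M Staff Member: [Supervised Hand (paragraph 7)? no] OR [Authorised Engagement (paragraph 5)? no] OR [Listed Contractor (paragraph 1)? no] → not satisfied.
paragraph 13 — Class-D Worker: [the worker is integrated into the employer's organisation? yes] AND [the engagement is for an indefinite term? yes] → satisfied.
paragraph 4 — Tier IV Employee: [there is a written contract of service? yes] AND [Class-D Worker (paragraph 13)? yes] → satisfied.
paragraph 3 — Assessable Worker: not a Tier VI Employee (paragraph 9)? no; not a Class-M Staff Member (paragraph 12)? yes; not a Tier IV Employee (paragraph 4)? no — 1 of 3 hold (need ≥2) → not satisfied.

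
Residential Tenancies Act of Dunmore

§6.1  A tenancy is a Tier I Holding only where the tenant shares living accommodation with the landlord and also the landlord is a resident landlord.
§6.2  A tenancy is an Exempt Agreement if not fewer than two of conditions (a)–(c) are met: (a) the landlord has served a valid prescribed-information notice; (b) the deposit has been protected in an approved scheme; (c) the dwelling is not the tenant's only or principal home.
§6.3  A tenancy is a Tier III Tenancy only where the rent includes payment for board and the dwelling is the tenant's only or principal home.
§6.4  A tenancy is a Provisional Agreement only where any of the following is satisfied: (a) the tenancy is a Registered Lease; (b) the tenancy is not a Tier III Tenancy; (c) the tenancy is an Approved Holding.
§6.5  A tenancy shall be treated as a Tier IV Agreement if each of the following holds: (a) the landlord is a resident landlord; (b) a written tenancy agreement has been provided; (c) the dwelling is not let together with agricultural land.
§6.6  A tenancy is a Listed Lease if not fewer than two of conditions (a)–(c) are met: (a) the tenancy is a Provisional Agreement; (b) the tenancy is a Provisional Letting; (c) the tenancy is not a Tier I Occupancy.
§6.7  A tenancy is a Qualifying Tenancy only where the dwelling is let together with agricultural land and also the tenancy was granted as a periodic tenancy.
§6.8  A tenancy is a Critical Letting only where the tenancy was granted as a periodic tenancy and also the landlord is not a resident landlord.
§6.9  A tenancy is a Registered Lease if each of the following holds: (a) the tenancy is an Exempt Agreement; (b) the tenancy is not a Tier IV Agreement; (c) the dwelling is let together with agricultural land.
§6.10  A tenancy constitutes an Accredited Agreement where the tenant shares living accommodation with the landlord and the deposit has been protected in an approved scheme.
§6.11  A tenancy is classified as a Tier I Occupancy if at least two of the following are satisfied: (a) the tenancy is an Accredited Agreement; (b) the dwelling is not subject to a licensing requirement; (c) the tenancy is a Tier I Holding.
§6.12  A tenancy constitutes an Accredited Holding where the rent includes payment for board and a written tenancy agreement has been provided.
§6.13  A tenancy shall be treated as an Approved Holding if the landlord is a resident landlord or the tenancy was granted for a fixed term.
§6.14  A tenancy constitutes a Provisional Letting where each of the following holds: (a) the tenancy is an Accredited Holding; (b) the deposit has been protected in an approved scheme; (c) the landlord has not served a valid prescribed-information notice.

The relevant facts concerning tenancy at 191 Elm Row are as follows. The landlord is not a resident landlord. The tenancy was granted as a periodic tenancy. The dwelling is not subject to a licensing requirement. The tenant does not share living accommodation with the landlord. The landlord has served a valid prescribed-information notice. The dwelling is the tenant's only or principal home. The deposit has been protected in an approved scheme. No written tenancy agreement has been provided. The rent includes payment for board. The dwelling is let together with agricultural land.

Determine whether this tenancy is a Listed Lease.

Yes

§6.2 — Exempt Agreement: the landlord has served a valid prescribed-information notice? yes; the deposit has been protected in an approved scheme? yes; the dwelling is not the tenant's only or principal home? no — 2 of 3 hold (need ≥2) → satisfied.
§6.5 — Tier IV Agreement: [the landlord is a resident landlord? no] AND [a written tenancy agreement has been provided? no] AND [the dwelling is not let together with agricultural land? no] → not satisfied.
§6.9 — Registered Lease: [Exempt Agreement (§6.2)? yes] AND [not a Tier IV Agreement (§6.5)? yes] AND [the dwelling is let together with agricultural land? yes] → satisfied.
§6.3 — Tier III Tenancy: [the rent includes payment for board? yes] AND [the dwelling is the tenant's only or principal home? yes] → satisfied.
§6.13 — Approved Holding: [the landlord is a resident landlord? no] OR [the tenancy was granted for a fixed term? no] → not satisfied.
§6.4 — Provisional Agreement: [Registered Lease (§6.9)? yes] OR [not a Tier III Tenancy (§6.3)? no] OR [Approved Holding (§6.13)? no] → satisfied.
§6.12 — Accredited Holding: [the rent includes payment for board? yes] AND [a written tenancy agreement has been provided? no] → not satisfied.
§6.14 — Provisional Letting: [Accredited Holding (§6.12)? no] AND [the deposit has been protected in an approved scheme? yes] AND [the landlord has not served a valid prescribed-information notice? no] → not satisfied.
§6.10 — Accredited Agreement: [the tenant shares living accommodation with the landlord? no] AND [the deposit has been protected in an approved scheme? yes] → not satisfied.
§6.1 — Tier I Holding: [the tenant shares living accommodation with the landlord? no] AND [the landlord is a resident landlord? no] → not satisfied.
§6.11 — Tier I Occupancy: Accredited Agreement (§6.10)? no; the dwelling is not subject to a licensing requirement? yes; Tier I Holding (§6.1)? no — 1 of 3 hold (need ≥2) → not satisfied.
§6.6 — Listed Lease: Provisional Agreement (§6.4)? yes; Provisional Letting (§6.14)? no; not a Tier I Occupancy (§6.11)? yes — 2 of 3 hold (need ≥2) → satisfied.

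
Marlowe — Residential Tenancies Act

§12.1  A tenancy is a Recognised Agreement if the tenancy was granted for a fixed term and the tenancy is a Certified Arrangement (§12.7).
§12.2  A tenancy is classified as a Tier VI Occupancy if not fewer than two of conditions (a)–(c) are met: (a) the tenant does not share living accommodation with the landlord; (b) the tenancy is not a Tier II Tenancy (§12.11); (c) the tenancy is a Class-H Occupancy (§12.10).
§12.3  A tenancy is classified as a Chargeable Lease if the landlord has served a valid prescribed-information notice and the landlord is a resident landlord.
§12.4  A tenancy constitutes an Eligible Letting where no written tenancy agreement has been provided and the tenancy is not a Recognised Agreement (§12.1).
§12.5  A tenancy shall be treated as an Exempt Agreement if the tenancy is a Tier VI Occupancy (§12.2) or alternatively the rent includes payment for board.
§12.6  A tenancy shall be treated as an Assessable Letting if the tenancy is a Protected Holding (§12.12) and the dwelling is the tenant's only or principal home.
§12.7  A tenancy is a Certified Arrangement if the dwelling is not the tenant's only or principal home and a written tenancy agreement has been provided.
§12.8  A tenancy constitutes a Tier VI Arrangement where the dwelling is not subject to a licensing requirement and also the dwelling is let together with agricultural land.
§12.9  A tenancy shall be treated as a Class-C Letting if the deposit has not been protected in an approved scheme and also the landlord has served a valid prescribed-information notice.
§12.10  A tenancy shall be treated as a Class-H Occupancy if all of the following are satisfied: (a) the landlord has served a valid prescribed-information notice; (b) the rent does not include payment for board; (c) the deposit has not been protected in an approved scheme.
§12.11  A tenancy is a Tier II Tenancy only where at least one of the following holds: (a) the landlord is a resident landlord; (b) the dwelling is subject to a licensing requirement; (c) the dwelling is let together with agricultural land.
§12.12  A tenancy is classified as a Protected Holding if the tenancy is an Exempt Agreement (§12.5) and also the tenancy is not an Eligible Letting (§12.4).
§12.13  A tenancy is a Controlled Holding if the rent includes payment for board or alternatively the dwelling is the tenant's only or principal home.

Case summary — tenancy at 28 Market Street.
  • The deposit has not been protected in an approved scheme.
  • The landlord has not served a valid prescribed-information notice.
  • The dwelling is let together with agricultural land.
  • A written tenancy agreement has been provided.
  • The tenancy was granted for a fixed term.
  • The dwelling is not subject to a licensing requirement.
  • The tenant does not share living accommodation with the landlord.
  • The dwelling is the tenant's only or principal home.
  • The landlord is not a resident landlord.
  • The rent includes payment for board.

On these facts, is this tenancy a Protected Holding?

Yes

Under §12.11: the landlord is a resident landlord? no; or the dwelling is subject to a licensing requirement? no; or the dwelling is let together with agricultural land? yes. So the tenancy is a Tier II Tenancy.
Under §12.10: the landlord has served a valid prescribed-information notice? no; and the rent does not include payment for board? no; and the deposit has not been protected in an approved scheme? yes. So the tenancy is not a Class-H Occupancy.
Under §12.2: the tenant does not share living accommodation with the landlord? yes; not a Tier II Tenancy (§12.11)? no; Class-H Occupancy (§12.10)? no — 1 of 3 hold (need ≥2) → not satisfied.
Under §12.5: Tier VI Occupancy (§12.2)? no; or the rent includes payment for board? yes. So the tenancy is an Exempt Agreement.
Under §12.7: the dwelling is not the tenant's only or principal home? no; and a written tenancy agreement has been provided? yes. So the tenancy is not a Certified Arrangement.
Under §12.1: the tenancy was granted for a fixed term? yes; and Certified Arrangement (§12.7)? no. So the tenancy is not a Recognised Agreement.
Under §12.4: no written tenancy agreement has been provided? no; and not a Recognised Agreement (§12.1)? yes. So the tenancy is not an Eligible Letting.
Under §12.12: Exempt Agreement (§12.5)? yes; and not an Eligible Letting (§12.4)? yes. So the tenancy is a Protected Holding.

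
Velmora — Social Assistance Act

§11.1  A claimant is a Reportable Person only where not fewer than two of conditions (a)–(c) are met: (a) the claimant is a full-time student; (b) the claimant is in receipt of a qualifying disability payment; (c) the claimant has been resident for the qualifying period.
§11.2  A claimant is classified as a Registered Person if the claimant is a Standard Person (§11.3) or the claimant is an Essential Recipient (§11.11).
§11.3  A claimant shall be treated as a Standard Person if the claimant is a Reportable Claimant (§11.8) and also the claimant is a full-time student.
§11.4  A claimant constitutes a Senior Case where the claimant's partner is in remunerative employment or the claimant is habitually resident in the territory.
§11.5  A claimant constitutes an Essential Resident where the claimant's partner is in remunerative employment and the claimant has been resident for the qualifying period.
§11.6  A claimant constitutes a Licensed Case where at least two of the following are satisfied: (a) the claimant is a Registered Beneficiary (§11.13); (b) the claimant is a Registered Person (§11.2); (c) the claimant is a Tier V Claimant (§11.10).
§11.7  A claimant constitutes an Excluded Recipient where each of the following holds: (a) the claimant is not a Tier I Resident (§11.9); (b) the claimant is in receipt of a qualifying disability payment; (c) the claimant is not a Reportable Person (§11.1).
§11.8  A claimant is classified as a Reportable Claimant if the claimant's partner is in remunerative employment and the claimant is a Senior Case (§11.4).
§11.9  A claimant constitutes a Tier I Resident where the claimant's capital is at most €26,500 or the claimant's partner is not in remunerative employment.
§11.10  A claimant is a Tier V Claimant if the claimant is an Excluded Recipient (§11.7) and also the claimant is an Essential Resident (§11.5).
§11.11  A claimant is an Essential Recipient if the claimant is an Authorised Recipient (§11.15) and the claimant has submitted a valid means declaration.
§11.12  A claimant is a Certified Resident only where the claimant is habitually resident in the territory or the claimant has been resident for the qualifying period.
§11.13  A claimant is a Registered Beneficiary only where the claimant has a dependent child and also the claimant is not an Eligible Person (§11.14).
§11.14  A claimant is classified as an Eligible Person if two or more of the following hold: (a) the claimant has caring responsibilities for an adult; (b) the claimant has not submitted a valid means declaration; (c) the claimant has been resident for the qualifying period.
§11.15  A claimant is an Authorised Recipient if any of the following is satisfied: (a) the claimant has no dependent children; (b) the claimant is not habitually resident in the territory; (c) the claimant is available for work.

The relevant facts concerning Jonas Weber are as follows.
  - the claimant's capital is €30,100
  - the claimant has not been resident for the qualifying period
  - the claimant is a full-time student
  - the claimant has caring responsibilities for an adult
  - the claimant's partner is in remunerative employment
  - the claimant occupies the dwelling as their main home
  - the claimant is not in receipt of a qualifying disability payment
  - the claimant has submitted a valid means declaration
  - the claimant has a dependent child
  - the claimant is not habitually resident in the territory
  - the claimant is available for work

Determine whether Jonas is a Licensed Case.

§11.14 — Eligible Person: the claimant has caring responsibilities for an adult? yes; the claimant has not submitted a valid means declaration? no; the claimant has been resident for the qualifying period? no — 1 of 3 hold (need ≥2) → not satisfied.
§11.13 — Registered Beneficiary: [the claimant has a dependent child? yes] AND [not an Eligible Person (§11.14)? yes] → satisfied.
§11.4 — Senior Case: [the claimant's partner is in remunerative employment? yes] OR [the claimant is habitually resident in the territory? no] → satisfied.
§11.8 — Reportable Claimant: [the claimant's partner is in remunerative employment? yes] AND [Senior Case (§11.4)? yes] → satisfied.
§11.3 — Standard Person: [Reportable Claimant (§11.8)? yes] AND [the claimant is a full-time student? yes] → satisfied.
§11.15 — Authorised Recipient: [the claimant has no dependent children? no] OR [the claimant is not habitually resident in the territory? yes] OR [the claimant is available for work? yes] → satisfied.
§11.11 — Essential Recipient: [Authorised Recipient (§11.15)? yes] AND [the claimant has submitted a valid means declaration? yes] → satisfied.
§11.2 — Registered Person: [Standard Person (§11.3)? yes] OR [Essential Recipient (§11.11)? yes] → satisfied.
§11.9 — Tier I Resident: [claimant's capital: €30,100 ≤ €26,500? no] OR [the claimant's partner is not in remunerative employment? no] → not satisfied.
§11.1 — Reportable Person: the claimant is a full-time student? yes; the claimant is in receipt of a qualifying disability payment? no; the claimant has been resident for the qualifying period? no — 1 of 3 hold (need ≥2) → not satisfied.
§11.7 — Excluded Recipient: [not a Tier I Resident (§11.9)? yes] AND [the claimant is in receipt of a qualifying disability payment? no] AND [not a Reportable Person (§11.1)? yes] → not satisfied.
§11.5 — Essential Resident: [the claimant's partner is in remunerative employment? yes] AND [the claimant has been resident for the qualifying period? no] → not satisfied.
§11.10 — Tier V Claimant: [Excluded Recipient (§11.7)? no] AND [Essential Resident (§11.5)? no] → not satisfied.
§11.6 — Licensed Case: Registered Beneficiary (§11.13)? yes; Registered Person (§11.2)? yes; Tier V Claimant (§11.10)? no — 2 of 3 hold (need ≥2) → satisfied.

Yes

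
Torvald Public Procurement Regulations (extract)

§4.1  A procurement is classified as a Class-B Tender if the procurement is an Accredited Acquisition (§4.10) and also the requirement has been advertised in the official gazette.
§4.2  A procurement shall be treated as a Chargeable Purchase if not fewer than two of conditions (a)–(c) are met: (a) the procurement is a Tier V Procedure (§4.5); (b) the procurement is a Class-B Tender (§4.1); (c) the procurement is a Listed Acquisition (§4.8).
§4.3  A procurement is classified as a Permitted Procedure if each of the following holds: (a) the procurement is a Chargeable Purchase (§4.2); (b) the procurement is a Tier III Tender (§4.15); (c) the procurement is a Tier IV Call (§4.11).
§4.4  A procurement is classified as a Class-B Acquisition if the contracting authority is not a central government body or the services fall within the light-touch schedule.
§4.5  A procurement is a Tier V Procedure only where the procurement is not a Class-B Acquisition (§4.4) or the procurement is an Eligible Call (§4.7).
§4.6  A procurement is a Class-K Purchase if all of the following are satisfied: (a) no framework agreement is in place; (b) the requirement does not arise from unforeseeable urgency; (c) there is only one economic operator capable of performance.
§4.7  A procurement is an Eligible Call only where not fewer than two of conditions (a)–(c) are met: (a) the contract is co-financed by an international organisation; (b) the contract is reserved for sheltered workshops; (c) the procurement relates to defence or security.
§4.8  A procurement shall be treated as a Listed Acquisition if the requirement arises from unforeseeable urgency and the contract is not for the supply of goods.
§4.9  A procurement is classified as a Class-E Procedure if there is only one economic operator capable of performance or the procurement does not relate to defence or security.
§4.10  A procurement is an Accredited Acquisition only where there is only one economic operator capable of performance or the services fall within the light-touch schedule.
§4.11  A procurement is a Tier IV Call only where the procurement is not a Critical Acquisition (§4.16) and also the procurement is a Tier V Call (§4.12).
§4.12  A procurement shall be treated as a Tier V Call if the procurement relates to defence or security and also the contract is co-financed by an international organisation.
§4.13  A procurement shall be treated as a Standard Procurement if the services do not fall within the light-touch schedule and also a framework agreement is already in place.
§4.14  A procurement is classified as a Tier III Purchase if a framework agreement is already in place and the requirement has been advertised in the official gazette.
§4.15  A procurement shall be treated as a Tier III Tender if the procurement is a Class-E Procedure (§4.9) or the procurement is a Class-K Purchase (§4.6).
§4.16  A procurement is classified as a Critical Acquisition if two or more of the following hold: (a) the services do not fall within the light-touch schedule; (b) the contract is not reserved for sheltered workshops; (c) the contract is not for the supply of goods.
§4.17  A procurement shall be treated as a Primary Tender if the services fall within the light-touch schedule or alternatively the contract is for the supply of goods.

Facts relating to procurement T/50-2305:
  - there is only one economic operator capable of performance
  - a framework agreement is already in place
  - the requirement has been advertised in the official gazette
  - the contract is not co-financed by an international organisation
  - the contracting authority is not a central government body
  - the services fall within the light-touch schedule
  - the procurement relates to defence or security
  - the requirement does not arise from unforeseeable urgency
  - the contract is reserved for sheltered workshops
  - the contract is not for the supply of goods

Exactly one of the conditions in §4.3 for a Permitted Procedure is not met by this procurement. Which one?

Tier IV Call

Under §4.4: the contracting authority is not a central government body? yes; or the services fall within the light-touch schedule? yes. So the procurement is a Class-B Acquisition.
Under §4.7: the contract is co-financed by an international organisation? no; the contract is reserved for sheltered workshops? yes; the procurement relates to defence or security? yes — 2 of 3 hold (need ≥2) → satisfied.
Under §4.5: not a Class-B Acquisition (§4.4)? no; or Eligible Call (§4.7)? yes. So the procurement is a Tier V Procedure.
Under §4.10: there is only one economic operator capable of performance? yes; or the services fall within the light-touch schedule? yes. So the procurement is an Accredited Acquisition.
Under §4.1: Accredited Acquisition (§4.10)? yes; and the requirement has been advertised in the official gazette? yes. So the procurement is a Class-B Tender.
Under §4.8: the requirement arises from unforeseeable urgency? no; and the contract is not for the supply of goods? yes. So the procurement is not a Listed Acquisition.
Under §4.2: Tier V Procedure (§4.5)? yes; Class-B Tender (§4.1)? yes; Listed Acquisition (§4.8)? no — 2 of 3 hold (need ≥2) → satisfied.
Under §4.9: there is only one economic operator capable of performance? yes; or the procurement does not relate to defence or security? no. So the procurement is a Class-E Procedure.
Under §4.6: no framework agreement is in place? no; and the requirement does not arise from unforeseeable urgency? yes; and there is only one economic operator capable of performance? yes. So the procurement is not a Class-K Purchase.
Under §4.15: Class-E Procedure (§4.9)? yes; or Class-K Purchase (§4.6)? no. So the procurement is a Tier III Tender.
Under §4.16: the services do not fall within the light-touch schedule? no; the contract is not reserved for sheltered workshops? no; the contract is not for the supply of goods? yes — 1 of 3 hold (need ≥2) → not satisfied.
Under §4.12: the procurement relates to defence or security? yes; and the contract is co-financed by an international organisation? no. So the procurement is not a Tier V Call.
Under §4.11: not a Critical Acquisition (§4.16)? yes; and Tier V Call (§4.12)? no. So the procurement is not a Tier IV Call.
Under §4.3: Chargeable Purchase (§4.2)? yes; and Tier III Tender (§4.15)? yes; and Tier IV Call (§4.11)? no. So the procurement is not a Permitted Procedure.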